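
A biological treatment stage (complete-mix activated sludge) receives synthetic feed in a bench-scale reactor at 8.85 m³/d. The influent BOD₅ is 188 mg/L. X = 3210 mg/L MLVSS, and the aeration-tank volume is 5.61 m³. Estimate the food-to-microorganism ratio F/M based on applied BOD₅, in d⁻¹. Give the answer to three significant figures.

F/M = Q·S₀ / (V·X) = 8.85 × 188 / (5.610 × 3210) = 0.09239 g BOD₅·(g VSS·d)⁻¹.

F/M ≈ 0.0924 d⁻¹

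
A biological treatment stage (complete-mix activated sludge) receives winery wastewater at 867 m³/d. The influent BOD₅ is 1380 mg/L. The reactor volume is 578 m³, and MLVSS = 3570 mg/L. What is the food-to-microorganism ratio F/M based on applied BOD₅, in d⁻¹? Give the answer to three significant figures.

F/M = applied load / biomass = Q·S₀/(V·X) = 867 × 1380 / (578.0 × 3570) = 0.5798 d⁻¹.

F/M ≈ 0.580 d⁻¹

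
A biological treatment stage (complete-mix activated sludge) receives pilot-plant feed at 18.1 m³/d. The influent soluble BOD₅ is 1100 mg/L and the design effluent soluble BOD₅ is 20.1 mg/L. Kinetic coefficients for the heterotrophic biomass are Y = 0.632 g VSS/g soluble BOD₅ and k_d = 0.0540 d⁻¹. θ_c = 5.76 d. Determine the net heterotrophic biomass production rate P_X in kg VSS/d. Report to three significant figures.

Observed yield with endogenous decay: Y_obs = Y / (1 + k_d·θ_c) = 0.632 / (1 + 0.0540 × 5.76) = 0.632 / 1.311 = 0.4821 g VSS/g soluble BOD₅.
ΔS = 1100 − 20.1 = 1080 mg/L, so the substrate removal rate is 18.1 × 1080/1000 = 19.55 kg soluble BOD₅/d.
Net biomass production P_X = Y_obs × Q·(S₀ − S) = 0.4821 × 19.55 = 9.422 kg VSS/d.

P_X ≈ 9.42 kg VSS/d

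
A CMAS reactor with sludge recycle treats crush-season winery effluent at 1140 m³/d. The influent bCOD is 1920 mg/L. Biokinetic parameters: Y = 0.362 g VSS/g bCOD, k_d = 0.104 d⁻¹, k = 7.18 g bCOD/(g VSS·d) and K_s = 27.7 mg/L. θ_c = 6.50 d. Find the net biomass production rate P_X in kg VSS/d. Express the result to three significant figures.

P_X ≈ 472 kg VSS/d

Effluent substrate depends only on kinetics and SRT: S = K_s(1 + k_d θ_c) / [θ_c(Yk − k_d) − 1] = 27.7 × (1 + 0.104 × 6.50) / [6.50 × (0.362 × 7.18 − 0.104) − 1] = 46.43 / 15.22 = 3.051 mg/L.
Correct the yield for decay: Y_obs = Y/(1 + k_d θ_c) = 0.362 / (1 + 0.104 × 6.50) = 0.362 / 1.676 = 0.2160.
ΔS = 1920 − 3.05 = 1917 mg/L, so the substrate removal rate is 1140 × 1917/1000 = 2185 kg bCOD/d.
So the net sludge growth is P_X = 0.2160 × 2185 = 472.0 kg VSS/d.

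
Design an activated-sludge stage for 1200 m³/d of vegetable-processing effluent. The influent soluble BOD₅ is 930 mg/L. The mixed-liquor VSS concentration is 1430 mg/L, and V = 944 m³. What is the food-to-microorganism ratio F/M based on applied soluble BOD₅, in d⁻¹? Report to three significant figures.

F/M = applied load / biomass = Q·S₀/(V·X) = 1200 × 930 / (944.0 × 1430) = 0.8267 d⁻¹.

F/M ≈ 0.827 d⁻¹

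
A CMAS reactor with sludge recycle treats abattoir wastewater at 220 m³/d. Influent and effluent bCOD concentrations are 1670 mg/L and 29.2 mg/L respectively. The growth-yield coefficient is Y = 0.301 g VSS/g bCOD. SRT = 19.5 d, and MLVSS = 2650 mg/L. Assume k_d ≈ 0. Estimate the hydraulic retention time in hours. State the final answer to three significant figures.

τ ≈ 87.2 h

V·X = Y·Q·ΔS·θ_c gives V = 0.301 × 220 × (1670 − 29.2) × 19.5 / 2650 = 799.5 m³.
HRT = V/Q = 799.5 m³ / 220 m³·d⁻¹ = 3.634 d × 24 = 87.22 h.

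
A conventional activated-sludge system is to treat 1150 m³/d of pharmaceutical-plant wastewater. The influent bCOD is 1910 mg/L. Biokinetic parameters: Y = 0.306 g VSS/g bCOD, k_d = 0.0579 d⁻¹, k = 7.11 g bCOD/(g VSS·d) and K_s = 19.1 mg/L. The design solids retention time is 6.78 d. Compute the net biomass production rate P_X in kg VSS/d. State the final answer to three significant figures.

P_X ≈ 482 kg VSS/d

From the Monod/SRT balance for a CMAS, S = K_s·(1+k_d θ_c)/[θ_c·(Y k − k_d) − 1] = 19.1 × (1 + 0.0579 × 6.78) / [6.78 × (0.306 × 7.11 − 0.0579) − 1] = 26.60 / 13.36 = 1.991 mg/L.
Correct the yield for decay: Y_obs = Y/(1 + k_d θ_c) = 0.306 / (1 + 0.0579 × 6.78) = 0.306 / 1.393 = 0.2197.
Q·(S₀ − S) = 1150 × (1910 − 1.99) × 10⁻³ = 2194 kg/d removed.
Net biomass production P_X = Y_obs × Q·(S₀ − S) = 0.2197 × 2194 = 482.2 kg VSS/d.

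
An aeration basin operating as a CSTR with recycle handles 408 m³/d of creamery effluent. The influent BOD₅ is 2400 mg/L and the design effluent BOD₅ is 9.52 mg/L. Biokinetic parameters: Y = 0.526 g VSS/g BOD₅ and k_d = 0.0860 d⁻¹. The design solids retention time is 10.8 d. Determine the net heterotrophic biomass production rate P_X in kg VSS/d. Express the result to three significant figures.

Observed yield with endogenous decay: Y_obs = Y / (1 + k_d·θ_c) = 0.526 / (1 + 0.0860 × 10.8) = 0.526 / 1.929 = 0.2727 g VSS/g BOD₅.
Substrate removed = Q·(S₀ − S) = 408 m³/d × (2400 − 9.52) g/m³ = 9.75×10^5 g/d = 975.3 kg/d.
So the net sludge growth is P_X = 0.2727 × 975.3 = 266.0 kg VSS/d.

P_X ≈ 266 kg VSS/d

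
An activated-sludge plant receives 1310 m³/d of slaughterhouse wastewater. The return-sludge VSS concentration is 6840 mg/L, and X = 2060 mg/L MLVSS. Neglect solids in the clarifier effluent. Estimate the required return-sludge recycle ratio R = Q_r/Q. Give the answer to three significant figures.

R ≈ 0.431

R = Q_r/Q = X/(X_r − X) = 2060 / (6840 − 2060) = 0.4310.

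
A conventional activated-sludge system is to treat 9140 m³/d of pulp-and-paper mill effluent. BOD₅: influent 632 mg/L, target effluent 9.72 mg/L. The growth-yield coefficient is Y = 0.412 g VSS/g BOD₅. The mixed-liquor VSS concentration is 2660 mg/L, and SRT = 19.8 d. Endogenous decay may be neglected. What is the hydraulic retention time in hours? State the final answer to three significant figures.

V·X = Y·Q·ΔS·θ_c gives V = 0.412 × 9140 × (632 − 9.72) × 19.8 / 2660 = 17443 m³.
HRT = V/Q = 17443 m³ / 9140 m³·d⁻¹ = 1.908 d × 24 = 45.80 h.

τ ≈ 45.8 h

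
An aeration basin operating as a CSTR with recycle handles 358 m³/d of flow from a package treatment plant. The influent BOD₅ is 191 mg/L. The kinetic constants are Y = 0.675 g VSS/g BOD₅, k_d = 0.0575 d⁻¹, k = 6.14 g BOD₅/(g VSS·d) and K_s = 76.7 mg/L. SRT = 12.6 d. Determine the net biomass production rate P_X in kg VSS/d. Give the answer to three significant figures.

For a completely mixed reactor with recycle the Lawrence–McCarty relation gives S = K_s·(1 + k_d·θ_c) / [θ_c·(Y·k − k_d) − 1] = 76.7 × (1 + 0.0575 × 12.6) / [12.6 × (0.675 × 6.14 − 0.0575) − 1] = 132.3 / 50.50 = 2.619 mg/L.
The observed yield is Y_obs = Y/(1 + k_d·θ_c) = 0.675 / (1 + 0.0575 × 12.6) = 0.675 / 1.724 = 0.3914 g VSS per g BOD₅ removed.
ΔS = 191 − 2.62 = 188.4 mg/L, so the substrate removal rate is 358 × 188.4/1000 = 67.44 kg BOD₅/d.
Net biomass production P_X = Y_obs × Q·(S₀ − S) = 0.3914 × 67.44 = 26.40 kg VSS/d.

P_X ≈ 26.4 kg VSS/d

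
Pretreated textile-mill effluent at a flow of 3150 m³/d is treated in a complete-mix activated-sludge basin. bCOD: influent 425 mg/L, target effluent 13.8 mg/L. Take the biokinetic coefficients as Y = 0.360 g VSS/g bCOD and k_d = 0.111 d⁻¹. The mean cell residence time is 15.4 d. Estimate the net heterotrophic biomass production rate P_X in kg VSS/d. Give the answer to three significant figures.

The observed yield is Y_obs = Y/(1 + k_d·θ_c) = 0.360 / (1 + 0.111 × 15.4) = 0.360 / 2.709 = 0.1329 g VSS per g bCOD removed.
Substrate removed = Q·(S₀ − S) = 3150 m³/d × (425 − 13.8) g/m³ = 1.3×10^6 g/d = 1295 kg/d.
So the net sludge growth is P_X = 0.1329 × 1295 = 172.1 kg VSS/d.

P_X ≈ 172 kg VSS/d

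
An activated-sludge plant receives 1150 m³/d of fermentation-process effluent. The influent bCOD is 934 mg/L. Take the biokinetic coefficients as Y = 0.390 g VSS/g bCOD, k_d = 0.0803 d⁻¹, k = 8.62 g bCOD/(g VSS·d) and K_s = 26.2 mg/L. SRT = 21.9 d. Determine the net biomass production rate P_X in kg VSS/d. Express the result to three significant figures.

For a completely mixed reactor with recycle the Lawrence–McCarty relation gives S = K_s·(1 + k_d·θ_c) / [θ_c·(Y·k − k_d) − 1] = 26.2 × (1 + 0.0803 × 21.9) / [21.9 × (0.390 × 8.62 − 0.0803) − 1] = 72.27 / 70.86 = 1.020 mg/L.
The observed yield is Y_obs = Y/(1 + k_d·θ_c) = 0.390 / (1 + 0.0803 × 21.9) = 0.390 / 2.759 = 0.1414 g VSS per g bCOD removed.
Mass of bCOD removed per day: Q(S₀ − S) = 1150 × 933.0 g/m³ = 1073 kg/d.
P_X = Y_obs · Q(S₀ − S) = 0.1414 × 1073 = 151.7 kg VSS/d.

P_X ≈ 152 kg VSS/d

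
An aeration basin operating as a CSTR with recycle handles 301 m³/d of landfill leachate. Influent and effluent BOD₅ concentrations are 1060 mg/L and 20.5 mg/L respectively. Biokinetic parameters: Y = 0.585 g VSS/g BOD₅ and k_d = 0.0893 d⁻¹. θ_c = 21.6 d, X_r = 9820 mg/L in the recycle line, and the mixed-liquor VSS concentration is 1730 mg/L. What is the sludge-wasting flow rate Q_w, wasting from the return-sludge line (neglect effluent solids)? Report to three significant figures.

Steady-state biomass mass balance: V·X·(1 + k_d·θ_c) = Y·Q·(S₀ − S)·θ_c, so V = 0.585 × 301 × (1060 − 20.5) × 21.6 / [1730 × (1 + 0.0893 × 21.6)] = 3.95×10^6 / 5067 = 780.3 m³.
Wasting from the return line (neglecting effluent solids): Q_w = V·X / (θ_c·X_r) = 780.3 × 1730 / (21.6 × 9820) = 6.364 m³/d.

Q_w ≈ 6.36 m³/d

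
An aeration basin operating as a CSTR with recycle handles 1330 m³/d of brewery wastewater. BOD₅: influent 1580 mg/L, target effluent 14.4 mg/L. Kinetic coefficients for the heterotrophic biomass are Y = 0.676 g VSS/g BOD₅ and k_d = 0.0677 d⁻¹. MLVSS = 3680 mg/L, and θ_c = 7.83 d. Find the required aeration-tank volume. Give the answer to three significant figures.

V ≈ 1960 m³

Steady-state biomass mass balance: V·X·(1 + k_d·θ_c) = Y·Q·(S₀ − S)·θ_c, so V = 0.676 × 1330 × (1580 − 14.4) × 7.83 / [3680 × (1 + 0.0677 × 7.83)] = 1.1×10^7 / 5631 = 1957 m³.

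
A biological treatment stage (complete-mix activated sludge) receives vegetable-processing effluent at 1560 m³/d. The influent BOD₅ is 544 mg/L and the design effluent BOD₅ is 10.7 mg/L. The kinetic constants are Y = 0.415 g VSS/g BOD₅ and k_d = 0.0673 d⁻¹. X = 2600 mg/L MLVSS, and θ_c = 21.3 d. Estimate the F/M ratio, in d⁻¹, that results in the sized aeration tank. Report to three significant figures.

F/M ≈ 0.281 d⁻¹

Steady-state biomass mass balance: V·X·(1 + k_d·θ_c) = Y·Q·(S₀ − S)·θ_c, so V = 0.415 × 1560 × (544 − 10.7) × 21.3 / [2600 × (1 + 0.0673 × 21.3)] = 7.35×10^6 / 6327 = 1162 m³.
F/M = applied load / biomass = Q·S₀/(V·X) = 1560 × 544 / (1162 × 2600) = 0.2808 d⁻¹.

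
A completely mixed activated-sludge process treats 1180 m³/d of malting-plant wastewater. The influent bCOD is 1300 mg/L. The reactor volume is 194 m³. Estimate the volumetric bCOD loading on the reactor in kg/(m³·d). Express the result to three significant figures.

Volumetric loading L_v = Q·S₀ / V = 1180 × 1300 g/m³ / 194.0 m³ = 7907 g/(m³·d) = 7.907 kg bCOD/(m³·d).

L_v ≈ 7.91 kg bCOD/(m³·d)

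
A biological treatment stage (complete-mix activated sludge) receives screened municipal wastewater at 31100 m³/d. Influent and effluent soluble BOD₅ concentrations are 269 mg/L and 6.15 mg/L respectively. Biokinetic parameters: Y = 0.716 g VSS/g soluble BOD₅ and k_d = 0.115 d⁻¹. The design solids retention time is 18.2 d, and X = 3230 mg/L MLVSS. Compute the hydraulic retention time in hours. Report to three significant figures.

From the SRT design equation V = Y Q (S₀−S) θ_c / [X (1 + k_d θ_c)] = 0.716 × 31100 × (269 − 6.15) × 18.2 / [3230 × (1 + 0.115 × 18.2)] = 1.07×10^8 / 9990 = 10663 m³.
Hydraulic retention time τ = V/Q = 10663 / 31100 = 0.3429 d = 8.229 h.

τ ≈ 8.23 h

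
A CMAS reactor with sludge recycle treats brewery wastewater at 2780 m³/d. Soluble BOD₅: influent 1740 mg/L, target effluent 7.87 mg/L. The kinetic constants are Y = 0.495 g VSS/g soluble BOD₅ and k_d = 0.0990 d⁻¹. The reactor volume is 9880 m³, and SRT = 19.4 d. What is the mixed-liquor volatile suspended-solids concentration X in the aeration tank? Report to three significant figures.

X ≈ 1600 mg/L

Solving the biomass balance for X: X = Y Q (S₀−S) θ_c / [V (1+k_d θ_c)] = 0.495 × 2780 × (1740 − 7.87) × 19.4 / [9880 × (1 + 0.0990 × 19.4)] = 1603 mg/L.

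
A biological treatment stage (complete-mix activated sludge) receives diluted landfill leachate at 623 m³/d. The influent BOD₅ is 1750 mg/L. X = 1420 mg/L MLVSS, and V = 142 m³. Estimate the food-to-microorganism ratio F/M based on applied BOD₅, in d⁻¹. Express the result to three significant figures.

F/M ≈ 5.41 d⁻¹

F/M = applied load / biomass = Q·S₀/(V·X) = 623 × 1750 / (142.0 × 1420) = 5.407 d⁻¹.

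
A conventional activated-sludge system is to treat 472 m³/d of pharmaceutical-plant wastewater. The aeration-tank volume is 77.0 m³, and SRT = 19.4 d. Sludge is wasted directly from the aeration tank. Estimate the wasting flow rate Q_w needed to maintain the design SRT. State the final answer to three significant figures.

With mixed-liquor wasting, θ_c = V/Q_w, so Q_w = V/θ_c = 77.00/19.4 = 3.969 m³/d.

Q_w ≈ 3.97 m³/d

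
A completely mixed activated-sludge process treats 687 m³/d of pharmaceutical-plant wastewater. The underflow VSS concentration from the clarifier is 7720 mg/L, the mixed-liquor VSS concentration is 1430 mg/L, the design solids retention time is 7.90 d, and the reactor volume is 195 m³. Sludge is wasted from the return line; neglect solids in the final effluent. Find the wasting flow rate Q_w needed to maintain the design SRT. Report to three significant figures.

Q_w ≈ 4.57 m³/d

θ_c = V·X/(Q_w·X_r) when wasting from the recycle, so Q_w = V·X/(θ_c·X_r) = 195.0 × 1430 / (7.90 × 7720) = 4.572 m³/d.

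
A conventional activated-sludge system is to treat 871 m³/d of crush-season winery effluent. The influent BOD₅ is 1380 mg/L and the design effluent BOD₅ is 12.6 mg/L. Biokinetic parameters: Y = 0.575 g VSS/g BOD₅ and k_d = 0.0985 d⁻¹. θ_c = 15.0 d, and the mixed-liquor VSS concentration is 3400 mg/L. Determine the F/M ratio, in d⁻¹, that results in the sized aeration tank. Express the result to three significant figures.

From the SRT design equation V = Y Q (S₀−S) θ_c / [X (1 + k_d θ_c)] = 0.575 × 871 × (1380 − 12.6) × 15.0 / [3400 × (1 + 0.0985 × 15.0)] = 1.03×10^7 / 8424 = 1219 m³.
F/M = Q·S₀ / (V·X) = 871 × 1380 / (1219 × 3400) = 0.2899 g BOD₅·(g VSS·d)⁻¹.

F/M ≈ 0.290 d⁻¹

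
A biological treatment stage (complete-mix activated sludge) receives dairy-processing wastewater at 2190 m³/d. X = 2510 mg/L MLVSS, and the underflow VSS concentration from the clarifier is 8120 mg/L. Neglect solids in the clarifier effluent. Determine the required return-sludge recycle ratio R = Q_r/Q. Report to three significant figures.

R ≈ 0.447

R = Q_r/Q = X/(X_r − X) = 2510 / (8120 − 2510) = 0.4474.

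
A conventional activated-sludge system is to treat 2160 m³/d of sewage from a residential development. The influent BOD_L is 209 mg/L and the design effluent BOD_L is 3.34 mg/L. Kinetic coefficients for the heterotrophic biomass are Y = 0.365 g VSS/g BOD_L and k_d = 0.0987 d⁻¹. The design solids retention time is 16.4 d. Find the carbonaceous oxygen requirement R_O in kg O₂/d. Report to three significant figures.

Correct the yield for decay: Y_obs = Y/(1 + k_d θ_c) = 0.365 / (1 + 0.0987 × 16.4) = 0.365 / 2.619 = 0.1394.
Substrate removed = Q·(S₀ − S) = 2160 m³/d × (209 − 3.34) g/m³ = 4.44×10^5 g/d = 444.2 kg/d.
Biomass synthesised: P_X = Y_obs × 444.2 = 61.92 kg VSS/d.
R_O = Q·(S₀ − S) − 1.42·P_X = 444.2 − 1.42 × 61.92 = 356.3 kg O₂/d.

R_O ≈ 356 kg O₂/d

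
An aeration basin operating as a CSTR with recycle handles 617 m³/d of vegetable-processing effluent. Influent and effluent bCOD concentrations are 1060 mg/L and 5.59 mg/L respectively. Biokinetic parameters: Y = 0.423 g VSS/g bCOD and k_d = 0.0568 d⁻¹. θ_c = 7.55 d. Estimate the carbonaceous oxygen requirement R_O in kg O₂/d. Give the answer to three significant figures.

Observed yield with endogenous decay: Y_obs = Y / (1 + k_d·θ_c) = 0.423 / (1 + 0.0568 × 7.55) = 0.423 / 1.429 = 0.2960 g VSS/g bCOD.
Substrate removed = Q·(S₀ − S) = 617 m³/d × (1060 − 5.59) g/m³ = 6.51×10^5 g/d = 650.6 kg/d.
Net sludge production P_X = 0.2960 × 650.6 = 192.6 kg VSS/d.
R_O = Q·(S₀ − S) − 1.42·P_X = 650.6 − 1.42 × 192.6 = 377.1 kg O₂/d.

R_O ≈ 377 kg O₂/d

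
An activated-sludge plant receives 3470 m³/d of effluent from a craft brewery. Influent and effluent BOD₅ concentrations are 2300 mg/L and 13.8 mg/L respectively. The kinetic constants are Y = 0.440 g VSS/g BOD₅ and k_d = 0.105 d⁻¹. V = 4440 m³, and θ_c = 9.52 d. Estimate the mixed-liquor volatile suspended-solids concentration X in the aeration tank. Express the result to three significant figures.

X ≈ 3740 mg/L

Solving the biomass balance for X: X = Y Q (S₀−S) θ_c / [V (1+k_d θ_c)] = 0.440 × 3470 × (2300 − 13.8) × 9.52 / [4440 × (1 + 0.105 × 9.52)] = 3743 mg/L.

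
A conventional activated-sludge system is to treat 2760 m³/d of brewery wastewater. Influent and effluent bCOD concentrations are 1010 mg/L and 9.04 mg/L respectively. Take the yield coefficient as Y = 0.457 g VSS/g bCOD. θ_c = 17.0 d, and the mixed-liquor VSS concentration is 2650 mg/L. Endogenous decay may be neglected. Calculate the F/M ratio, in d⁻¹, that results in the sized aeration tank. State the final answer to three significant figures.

F/M ≈ 0.130 d⁻¹

Biomass mass balance (decay neglected): V·X = Y·Q·(S₀ − S)·θ_c, so V = 0.457 × 2760 × (1010 − 9.04) × 17.0 / 2650 = 8099 m³.
F/M = Q·S₀ / (V·X) = 2760 × 1010 / (8099 × 2650) = 0.1299 g bCOD·(g VSS·d)⁻¹.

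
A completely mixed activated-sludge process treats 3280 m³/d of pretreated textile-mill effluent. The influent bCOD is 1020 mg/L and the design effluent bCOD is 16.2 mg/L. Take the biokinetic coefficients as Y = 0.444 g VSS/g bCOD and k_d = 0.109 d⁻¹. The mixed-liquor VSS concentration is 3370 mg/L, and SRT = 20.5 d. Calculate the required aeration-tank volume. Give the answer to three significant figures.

From the SRT design equation V = Y Q (S₀−S) θ_c / [X (1 + k_d θ_c)] = 0.444 × 3280 × (1020 − 16.2) × 20.5 / [3370 × (1 + 0.109 × 20.5)] = 3×10^7 / 10900 = 2749 m³.

V ≈ 2750 m³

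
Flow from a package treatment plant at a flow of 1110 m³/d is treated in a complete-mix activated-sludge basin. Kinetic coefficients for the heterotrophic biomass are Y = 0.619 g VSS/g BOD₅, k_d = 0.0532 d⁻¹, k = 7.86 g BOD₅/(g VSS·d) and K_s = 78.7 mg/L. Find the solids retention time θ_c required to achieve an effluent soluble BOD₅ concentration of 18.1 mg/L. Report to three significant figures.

θ_c ≈ 1.17 d

At the target effluent, Y k S/(K_s+S) = 0.619×7.86×18.1/96.80 = 0.9097 d⁻¹.
1/θ_c = 0.9097 − 0.0532 = 0.8565 d⁻¹, so θ_c = 1.167 d.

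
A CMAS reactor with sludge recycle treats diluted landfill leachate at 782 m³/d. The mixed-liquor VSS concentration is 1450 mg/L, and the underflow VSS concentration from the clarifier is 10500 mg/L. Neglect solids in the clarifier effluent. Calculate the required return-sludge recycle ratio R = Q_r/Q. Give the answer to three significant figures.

Solids balance on the clarifier gives (1+R)X = R·X_r, so R = X/(X_r − X) = 1450 / (10500 − 1450) = 0.1602.

R ≈ 0.160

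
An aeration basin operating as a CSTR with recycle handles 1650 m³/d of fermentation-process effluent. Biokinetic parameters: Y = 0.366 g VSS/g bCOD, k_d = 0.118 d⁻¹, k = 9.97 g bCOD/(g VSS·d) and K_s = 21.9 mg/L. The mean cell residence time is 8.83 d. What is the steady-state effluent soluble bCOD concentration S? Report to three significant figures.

For a completely mixed reactor with recycle the Lawrence–McCarty relation gives S = K_s·(1 + k_d·θ_c) / [θ_c·(Y·k − k_d) − 1] = 21.9 × (1 + 0.118 × 8.83) / [8.83 × (0.366 × 9.97 − 0.118) − 1] = 44.72 / 30.18 = 1.482 mg/L.

S ≈ 1.48 mg/L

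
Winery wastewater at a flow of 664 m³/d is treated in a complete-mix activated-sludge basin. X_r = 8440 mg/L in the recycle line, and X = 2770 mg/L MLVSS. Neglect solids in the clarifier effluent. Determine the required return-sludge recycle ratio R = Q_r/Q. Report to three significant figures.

Mass balance around the secondary clarifier (neglecting effluent solids): R = X / (X_r − X) = 2770 / (8440 − 2770) = 0.4885.

R ≈ 0.489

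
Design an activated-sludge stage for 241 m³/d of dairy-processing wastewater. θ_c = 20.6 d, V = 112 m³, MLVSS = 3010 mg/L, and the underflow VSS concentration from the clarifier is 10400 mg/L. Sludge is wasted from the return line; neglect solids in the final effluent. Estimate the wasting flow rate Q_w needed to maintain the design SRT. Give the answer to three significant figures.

Q_w ≈ 1.57 m³/d

Wasting from the return line (neglecting effluent solids): Q_w = V·X / (θ_c·X_r) = 112.0 × 3010 / (20.6 × 10400) = 1.574 m³/d.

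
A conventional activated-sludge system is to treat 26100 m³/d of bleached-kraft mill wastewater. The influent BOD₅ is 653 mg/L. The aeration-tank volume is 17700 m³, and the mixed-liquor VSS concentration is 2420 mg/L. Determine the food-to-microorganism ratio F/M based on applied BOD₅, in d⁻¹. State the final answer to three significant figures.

F/M ≈ 0.398 d⁻¹

F/M = applied load / biomass = Q·S₀/(V·X) = 26100 × 653 / (17700 × 2420) = 0.3979 d⁻¹.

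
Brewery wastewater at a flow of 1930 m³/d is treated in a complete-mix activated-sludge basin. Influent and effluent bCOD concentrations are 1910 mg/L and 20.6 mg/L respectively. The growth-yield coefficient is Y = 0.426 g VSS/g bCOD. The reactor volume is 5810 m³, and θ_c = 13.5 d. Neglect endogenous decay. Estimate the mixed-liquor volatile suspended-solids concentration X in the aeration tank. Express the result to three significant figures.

Without decay, X = Y Q (S₀−S) θ_c / V = 0.426 × 1930 × (1910 − 20.6) × 13.5 / 5810 = 3610 mg/L.

X ≈ 3610 mg/L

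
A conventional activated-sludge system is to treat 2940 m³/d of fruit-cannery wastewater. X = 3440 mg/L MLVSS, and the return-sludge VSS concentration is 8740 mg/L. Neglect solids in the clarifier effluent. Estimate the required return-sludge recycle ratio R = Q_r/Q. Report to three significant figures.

Solids balance on the clarifier gives (1+R)X = R·X_r, so R = X/(X_r − X) = 3440 / (8740 − 3440) = 0.6491.

R ≈ 0.649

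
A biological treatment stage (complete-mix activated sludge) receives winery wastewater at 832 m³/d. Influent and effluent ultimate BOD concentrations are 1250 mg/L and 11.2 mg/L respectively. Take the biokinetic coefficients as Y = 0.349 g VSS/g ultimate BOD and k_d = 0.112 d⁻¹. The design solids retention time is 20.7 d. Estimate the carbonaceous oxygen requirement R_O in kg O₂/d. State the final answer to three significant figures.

R_O ≈ 877 kg O₂/d

Observed yield with endogenous decay: Y_obs = Y / (1 + k_d·θ_c) = 0.349 / (1 + 0.112 × 20.7) = 0.349 / 3.318 = 0.1052 g VSS/g ultimate BOD.
Substrate removed = Q·(S₀ − S) = 832 m³/d × (1250 − 11.2) g/m³ = 1.03×10^6 g/d = 1031 kg/d.
Biomass synthesised: P_X = Y_obs × 1031 = 108.4 kg VSS/d.
Carbonaceous O₂ demand = substrate oxidised − cell-mass equivalent = 1031 − 1.42 × 108.4 = 876.8 kg O₂/d.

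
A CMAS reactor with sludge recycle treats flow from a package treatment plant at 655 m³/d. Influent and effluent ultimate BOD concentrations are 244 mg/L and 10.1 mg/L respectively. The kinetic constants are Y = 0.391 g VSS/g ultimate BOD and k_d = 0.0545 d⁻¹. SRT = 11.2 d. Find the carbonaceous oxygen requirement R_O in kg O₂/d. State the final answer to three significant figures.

R_O ≈ 100 kg O₂/d

Y_obs = Y / (1 + k_d θ_c) = 0.391 / (1 + 0.0545 × 11.2) = 0.391 / 1.610 = 0.2428.
Substrate removed = Q·(S₀ − S) = 655 m³/d × (244 − 10.1) g/m³ = 1.53×10^5 g/d = 153.2 kg/d.
Biomass synthesised: P_X = Y_obs × 153.2 = 37.20 kg VSS/d.
R_O = Q·ΔS − 1.42 P_X = 153.2 − 52.82 = 100.4 kg O₂/d.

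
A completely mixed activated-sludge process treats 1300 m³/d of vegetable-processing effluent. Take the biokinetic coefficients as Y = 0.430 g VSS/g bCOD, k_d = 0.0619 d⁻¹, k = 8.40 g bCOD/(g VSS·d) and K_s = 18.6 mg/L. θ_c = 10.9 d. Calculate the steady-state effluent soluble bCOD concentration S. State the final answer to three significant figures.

S ≈ 0.826 mg/L

Effluent substrate depends only on kinetics and SRT: S = K_s(1 + k_d θ_c) / [θ_c(Yk − k_d) − 1] = 18.6 × (1 + 0.0619 × 10.9) / [10.9 × (0.430 × 8.40 − 0.0619) − 1] = 31.15 / 37.70 = 0.8263 mg/L.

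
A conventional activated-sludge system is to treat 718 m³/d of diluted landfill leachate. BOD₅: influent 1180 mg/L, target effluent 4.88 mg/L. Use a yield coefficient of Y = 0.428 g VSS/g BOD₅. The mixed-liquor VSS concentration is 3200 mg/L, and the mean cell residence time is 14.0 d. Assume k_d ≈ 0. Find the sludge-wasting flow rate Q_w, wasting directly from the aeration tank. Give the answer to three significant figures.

V·X = Y·Q·ΔS·θ_c gives V = 0.428 × 718 × (1180 − 4.88) × 14.0 / 3200 = 1580 m³.
For wasting at MLVSS concentration, Q_w = V/θ_c = 1580/14.0 = 112.8 m³/d.

Q_w ≈ 113 m³/d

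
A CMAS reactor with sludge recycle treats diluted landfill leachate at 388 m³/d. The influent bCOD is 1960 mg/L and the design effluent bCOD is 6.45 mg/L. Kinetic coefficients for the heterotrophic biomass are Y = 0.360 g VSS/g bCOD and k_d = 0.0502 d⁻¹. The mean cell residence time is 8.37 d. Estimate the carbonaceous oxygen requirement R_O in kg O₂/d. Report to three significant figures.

Observed yield with endogenous decay: Y_obs = Y / (1 + k_d·θ_c) = 0.360 / (1 + 0.0502 × 8.37) = 0.360 / 1.420 = 0.2535 g VSS/g bCOD.
ΔS = 1960 − 6.45 = 1954 mg/L, so the substrate removal rate is 388 × 1954/1000 = 758.0 kg bCOD/d.
P_X = Y_obs·Q·(S₀ − S) = 0.2535 × 758.0 = 192.1 kg VSS/d.
R_O = Q·(S₀ − S) − 1.42·P_X = 758.0 − 1.42 × 192.1 = 485.1 kg O₂/d.

R_O ≈ 485 kg O₂/d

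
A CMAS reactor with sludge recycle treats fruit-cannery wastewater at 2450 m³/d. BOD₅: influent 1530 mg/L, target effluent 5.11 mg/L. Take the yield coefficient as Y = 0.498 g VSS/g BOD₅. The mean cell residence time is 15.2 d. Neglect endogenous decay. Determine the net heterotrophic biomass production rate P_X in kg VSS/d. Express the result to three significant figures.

P_X ≈ 1860 kg VSS/d

Since k_d ≈ 0, Y_obs = Y = 0.498 g VSS/g BOD₅.
ΔS = 1530 − 5.11 = 1525 mg/L, so the substrate removal rate is 2450 × 1525/1000 = 3736 kg BOD₅/d.
Net biomass production P_X = Y_obs × Q·(S₀ − S) = 0.4980 × 3736 = 1861 kg VSS/d.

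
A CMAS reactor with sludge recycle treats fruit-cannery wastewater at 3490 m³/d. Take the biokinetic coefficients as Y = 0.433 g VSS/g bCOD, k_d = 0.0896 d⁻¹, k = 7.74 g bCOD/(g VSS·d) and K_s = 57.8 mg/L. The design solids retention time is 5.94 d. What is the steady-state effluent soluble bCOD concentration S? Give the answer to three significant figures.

Effluent substrate depends only on kinetics and SRT: S = K_s(1 + k_d θ_c) / [θ_c(Yk − k_d) − 1] = 57.8 × (1 + 0.0896 × 5.94) / [5.94 × (0.433 × 7.74 − 0.0896) − 1] = 88.56 / 18.38 = 4.820 mg/L.

S ≈ 4.82 mg/L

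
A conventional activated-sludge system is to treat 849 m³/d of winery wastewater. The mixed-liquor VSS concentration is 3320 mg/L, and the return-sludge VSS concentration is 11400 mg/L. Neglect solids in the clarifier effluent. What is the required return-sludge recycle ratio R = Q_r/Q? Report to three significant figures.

R ≈ 0.411

Solids balance on the clarifier gives (1+R)X = R·X_r, so R = X/(X_r − X) = 3320 / (11400 − 3320) = 0.4109.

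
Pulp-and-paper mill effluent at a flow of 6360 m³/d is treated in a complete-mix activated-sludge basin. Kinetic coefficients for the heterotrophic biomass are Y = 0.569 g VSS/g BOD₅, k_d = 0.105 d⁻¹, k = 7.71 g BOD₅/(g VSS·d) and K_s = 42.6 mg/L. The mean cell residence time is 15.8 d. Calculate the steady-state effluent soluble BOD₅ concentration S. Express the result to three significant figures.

S ≈ 1.70 mg/L

Effluent substrate depends only on kinetics and SRT: S = K_s(1 + k_d θ_c) / [θ_c(Yk − k_d) − 1] = 42.6 × (1 + 0.105 × 15.8) / [15.8 × (0.569 × 7.71 − 0.105) − 1] = 113.3 / 66.66 = 1.699 mg/L.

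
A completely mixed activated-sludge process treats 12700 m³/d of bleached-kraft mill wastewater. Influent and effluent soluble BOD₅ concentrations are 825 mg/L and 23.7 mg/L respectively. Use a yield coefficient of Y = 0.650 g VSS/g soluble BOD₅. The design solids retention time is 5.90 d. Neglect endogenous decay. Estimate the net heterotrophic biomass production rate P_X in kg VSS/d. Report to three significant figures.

P_X ≈ 6610 kg VSS/d

With endogenous decay neglected, the observed yield equals the true yield: Y_obs = Y = 0.650 g VSS/g soluble BOD₅.
Substrate removed = Q·(S₀ − S) = 12700 m³/d × (825 − 23.7) g/m³ = 1.02×10^7 g/d = 10177 kg/d.
So the net sludge growth is P_X = 0.6500 × 10177 = 6615 kg VSS/d.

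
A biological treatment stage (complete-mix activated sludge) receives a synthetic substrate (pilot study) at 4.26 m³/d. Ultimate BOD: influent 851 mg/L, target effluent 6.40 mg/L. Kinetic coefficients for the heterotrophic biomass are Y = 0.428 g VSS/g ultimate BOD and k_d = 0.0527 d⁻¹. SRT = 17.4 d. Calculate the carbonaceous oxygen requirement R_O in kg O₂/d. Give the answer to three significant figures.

R_O ≈ 2.46 kg O₂/d

Y_obs = Y / (1 + k_d θ_c) = 0.428 / (1 + 0.0527 × 17.4) = 0.428 / 1.917 = 0.2233.
Substrate removed = Q·(S₀ − S) = 4.26 m³/d × (851 − 6.40) g/m³ = 3.6×10^3 g/d = 3.598 kg/d.
Net sludge production P_X = 0.2233 × 3.598 = 0.8033 kg VSS/d.
R_O = Q·(S₀ − S) − 1.42·P_X = 3.598 − 1.42 × 0.8033 = 2.457 kg O₂/d.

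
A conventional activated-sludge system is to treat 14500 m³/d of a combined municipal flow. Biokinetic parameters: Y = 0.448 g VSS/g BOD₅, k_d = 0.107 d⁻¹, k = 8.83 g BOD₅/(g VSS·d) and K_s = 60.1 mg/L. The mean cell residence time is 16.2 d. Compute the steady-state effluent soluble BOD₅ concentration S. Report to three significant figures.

S ≈ 2.68 mg/L

Effluent substrate depends only on kinetics and SRT: S = K_s(1 + k_d θ_c) / [θ_c(Yk − k_d) − 1] = 60.1 × (1 + 0.107 × 16.2) / [16.2 × (0.448 × 8.83 − 0.107) − 1] = 164.3 / 61.35 = 2.678 mg/L.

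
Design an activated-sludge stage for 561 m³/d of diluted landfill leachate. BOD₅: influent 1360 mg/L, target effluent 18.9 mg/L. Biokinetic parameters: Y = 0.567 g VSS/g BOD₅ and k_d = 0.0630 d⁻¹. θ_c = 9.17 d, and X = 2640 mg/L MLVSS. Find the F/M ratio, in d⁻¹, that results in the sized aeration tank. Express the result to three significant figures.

F/M ≈ 0.308 d⁻¹

From the SRT design equation V = Y Q (S₀−S) θ_c / [X (1 + k_d θ_c)] = 0.567 × 561 × (1360 − 18.9) × 9.17 / [2640 × (1 + 0.0630 × 9.17)] = 3.91×10^6 / 4165 = 939.2 m³.
F/M = applied load / biomass = Q·S₀/(V·X) = 561 × 1360 / (939.2 × 2640) = 0.3077 d⁻¹.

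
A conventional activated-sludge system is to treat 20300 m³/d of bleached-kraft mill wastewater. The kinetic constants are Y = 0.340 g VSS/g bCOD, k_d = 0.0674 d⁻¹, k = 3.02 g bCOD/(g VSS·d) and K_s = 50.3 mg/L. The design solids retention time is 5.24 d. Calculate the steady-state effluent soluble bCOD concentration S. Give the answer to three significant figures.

For a completely mixed reactor with recycle the Lawrence–McCarty relation gives S = K_s·(1 + k_d·θ_c) / [θ_c·(Y·k − k_d) − 1] = 50.3 × (1 + 0.0674 × 5.24) / [5.24 × (0.340 × 3.02 − 0.0674) − 1] = 68.06 / 4.027 = 16.90 mg/L.

S ≈ 16.9 mg/L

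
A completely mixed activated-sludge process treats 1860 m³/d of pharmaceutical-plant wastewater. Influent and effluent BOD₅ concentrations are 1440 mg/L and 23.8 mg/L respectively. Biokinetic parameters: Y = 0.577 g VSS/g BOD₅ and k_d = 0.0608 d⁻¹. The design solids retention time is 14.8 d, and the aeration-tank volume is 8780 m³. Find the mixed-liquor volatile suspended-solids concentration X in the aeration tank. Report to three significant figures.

X ≈ 1350 mg/L

Solving the biomass balance for X: X = Y Q (S₀−S) θ_c / [V (1+k_d θ_c)] = 0.577 × 1860 × (1440 − 23.8) × 14.8 / [8780 × (1 + 0.0608 × 14.8)] = 1349 mg/L.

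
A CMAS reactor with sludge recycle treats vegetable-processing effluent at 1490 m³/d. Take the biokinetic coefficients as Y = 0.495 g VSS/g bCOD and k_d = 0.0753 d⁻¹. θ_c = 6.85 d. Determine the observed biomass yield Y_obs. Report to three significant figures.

Y_obs = Y / (1 + k_d θ_c) = 0.495 / (1 + 0.0753 × 6.85) = 0.495 / 1.516 = 0.3266.

Y_obs ≈ 0.327 g VSS/g bCOD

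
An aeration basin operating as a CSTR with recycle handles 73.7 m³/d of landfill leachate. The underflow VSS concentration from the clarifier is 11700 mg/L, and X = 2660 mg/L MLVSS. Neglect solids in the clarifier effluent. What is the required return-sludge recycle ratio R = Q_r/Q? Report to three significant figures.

R ≈ 0.294

R = Q_r/Q = X/(X_r − X) = 2660 / (11700 − 2660) = 0.2942.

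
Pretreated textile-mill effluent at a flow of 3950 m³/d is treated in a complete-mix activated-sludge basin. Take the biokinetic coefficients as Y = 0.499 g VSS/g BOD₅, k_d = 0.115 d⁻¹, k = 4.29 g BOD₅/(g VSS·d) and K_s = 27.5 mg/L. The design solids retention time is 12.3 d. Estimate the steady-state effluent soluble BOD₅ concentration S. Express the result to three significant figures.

Effluent substrate depends only on kinetics and SRT: S = K_s(1 + k_d θ_c) / [θ_c(Yk − k_d) − 1] = 27.5 × (1 + 0.115 × 12.3) / [12.3 × (0.499 × 4.29 − 0.115) − 1] = 66.40 / 23.92 = 2.776 mg/L.

S ≈ 2.78 mg/L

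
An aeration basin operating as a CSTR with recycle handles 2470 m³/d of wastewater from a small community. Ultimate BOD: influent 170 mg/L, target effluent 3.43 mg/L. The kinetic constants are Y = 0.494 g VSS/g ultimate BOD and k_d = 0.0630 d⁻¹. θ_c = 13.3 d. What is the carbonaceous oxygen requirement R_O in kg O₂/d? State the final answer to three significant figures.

Observed yield with endogenous decay: Y_obs = Y / (1 + k_d·θ_c) = 0.494 / (1 + 0.0630 × 13.3) = 0.494 / 1.838 = 0.2688 g VSS/g ultimate BOD.
Q·(S₀ − S) = 2470 × (170 − 3.43) × 10⁻³ = 411.4 kg/d removed.
Biomass synthesised: P_X = Y_obs × 411.4 = 110.6 kg VSS/d.
R_O = Q·(S₀ − S) − 1.42·P_X = 411.4 − 1.42 × 110.6 = 254.4 kg O₂/d.

R_O ≈ 254 kg O₂/d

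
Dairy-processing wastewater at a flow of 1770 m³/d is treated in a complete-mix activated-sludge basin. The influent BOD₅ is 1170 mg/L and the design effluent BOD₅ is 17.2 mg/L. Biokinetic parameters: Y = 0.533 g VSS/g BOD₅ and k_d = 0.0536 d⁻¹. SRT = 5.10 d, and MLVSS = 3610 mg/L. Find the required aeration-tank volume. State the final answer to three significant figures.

V ≈ 1210 m³

Rearranging the biomass balance for a CMAS with decay, V = Y·Q·ΔS·θ_c / [X·(1+k_d θ_c)] = 0.533 × 1770 × (1170 − 17.2) × 5.10 / [3610 × (1 + 0.0536 × 5.10)] = 5.55×10^6 / 4597 = 1207 m³.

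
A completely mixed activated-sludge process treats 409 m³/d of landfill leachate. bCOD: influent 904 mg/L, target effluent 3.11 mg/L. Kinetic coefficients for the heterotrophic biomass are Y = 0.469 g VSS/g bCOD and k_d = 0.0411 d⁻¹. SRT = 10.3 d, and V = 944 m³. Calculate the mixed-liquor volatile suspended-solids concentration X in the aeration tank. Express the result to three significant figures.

From V·X·(1 + k_d·θ_c) = Y·Q·(S₀ − S)·θ_c: X = 0.469 × 409 × (904 − 3.11) × 10.3 / [944 × (1 + 0.0411 × 10.3)] = 1325 mg/L.

X ≈ 1320 mg/L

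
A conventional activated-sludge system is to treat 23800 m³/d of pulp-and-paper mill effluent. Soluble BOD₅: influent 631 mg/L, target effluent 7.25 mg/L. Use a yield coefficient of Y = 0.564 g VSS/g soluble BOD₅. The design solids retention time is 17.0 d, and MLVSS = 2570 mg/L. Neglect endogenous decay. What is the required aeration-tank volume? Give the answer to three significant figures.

With k_d = 0 the design equation reduces to V = Y Q (S₀−S) θ_c / X = 0.564 × 23800 × (631 − 7.25) × 17.0 / 2570 = 55384 m³.

V ≈ 55400 m³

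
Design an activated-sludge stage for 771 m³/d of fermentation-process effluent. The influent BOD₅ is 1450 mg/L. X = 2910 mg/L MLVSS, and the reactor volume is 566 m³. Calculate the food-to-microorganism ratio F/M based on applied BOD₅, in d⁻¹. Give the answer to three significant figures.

F/M ≈ 0.679 d⁻¹

F/M = Q·S₀ / (V·X) = 771 × 1450 / (566.0 × 2910) = 0.6788 g BOD₅·(g VSS·d)⁻¹.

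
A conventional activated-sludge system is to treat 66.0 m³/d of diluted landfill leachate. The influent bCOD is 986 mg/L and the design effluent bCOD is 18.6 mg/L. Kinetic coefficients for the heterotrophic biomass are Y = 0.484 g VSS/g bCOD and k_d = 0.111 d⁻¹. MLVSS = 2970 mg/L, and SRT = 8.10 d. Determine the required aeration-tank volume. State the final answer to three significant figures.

V ≈ 44.4 m³

Steady-state biomass mass balance: V·X·(1 + k_d·θ_c) = Y·Q·(S₀ − S)·θ_c, so V = 0.484 × 66.0 × (986 − 18.6) × 8.10 / [2970 × (1 + 0.111 × 8.10)] = 2.5×10^5 / 5640 = 44.38 m³.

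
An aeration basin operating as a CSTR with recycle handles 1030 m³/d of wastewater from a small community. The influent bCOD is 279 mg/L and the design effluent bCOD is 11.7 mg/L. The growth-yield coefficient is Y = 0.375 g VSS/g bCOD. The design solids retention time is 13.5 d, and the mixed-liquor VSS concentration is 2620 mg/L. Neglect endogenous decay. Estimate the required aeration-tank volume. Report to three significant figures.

V ≈ 532 m³

Biomass mass balance (decay neglected): V·X = Y·Q·(S₀ − S)·θ_c, so V = 0.375 × 1030 × (279 − 11.7) × 13.5 / 2620 = 532.0 m³.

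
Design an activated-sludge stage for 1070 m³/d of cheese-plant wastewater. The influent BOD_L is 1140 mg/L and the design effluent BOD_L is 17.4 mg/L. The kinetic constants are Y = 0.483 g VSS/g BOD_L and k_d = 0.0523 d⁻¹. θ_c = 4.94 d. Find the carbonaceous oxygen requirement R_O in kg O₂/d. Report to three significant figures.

The observed yield is Y_obs = Y/(1 + k_d·θ_c) = 0.483 / (1 + 0.0523 × 4.94) = 0.483 / 1.258 = 0.3838 g VSS per g BOD_L removed.
Q·(S₀ − S) = 1070 × (1140 − 17.4) × 10⁻³ = 1201 kg/d removed.
Net sludge production P_X = 0.3838 × 1201 = 461.1 kg VSS/d.
R_O = Q·(S₀ − S) − 1.42·P_X = 1201 − 1.42 × 461.1 = 546.5 kg O₂/d.

R_O ≈ 546 kg O₂/d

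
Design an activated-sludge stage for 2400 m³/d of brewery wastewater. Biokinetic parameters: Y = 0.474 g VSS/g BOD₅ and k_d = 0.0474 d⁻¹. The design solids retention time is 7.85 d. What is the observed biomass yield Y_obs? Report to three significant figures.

Y_obs = Y / (1 + k_d θ_c) = 0.474 / (1 + 0.0474 × 7.85) = 0.474 / 1.372 = 0.3455.

Y_obs ≈ 0.345 g VSS/g BOD₅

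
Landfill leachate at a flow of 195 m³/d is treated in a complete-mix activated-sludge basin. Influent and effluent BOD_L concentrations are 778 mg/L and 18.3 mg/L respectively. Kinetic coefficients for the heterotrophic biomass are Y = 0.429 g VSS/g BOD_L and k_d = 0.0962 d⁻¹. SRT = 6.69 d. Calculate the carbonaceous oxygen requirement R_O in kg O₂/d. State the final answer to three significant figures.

R_O ≈ 93.2 kg O₂/d

Correct the yield for decay: Y_obs = Y/(1 + k_d θ_c) = 0.429 / (1 + 0.0962 × 6.69) = 0.429 / 1.644 = 0.2610.
Q·(S₀ − S) = 195 × (778 − 18.3) × 10⁻³ = 148.1 kg/d removed.
P_X = Y_obs·Q·(S₀ − S) = 0.2610 × 148.1 = 38.67 kg VSS/d.
Carbonaceous O₂ demand = substrate oxidised − cell-mass equivalent = 148.1 − 1.42 × 38.67 = 93.23 kg O₂/d.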